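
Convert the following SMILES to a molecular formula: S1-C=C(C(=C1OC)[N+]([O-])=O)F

C5H4FNO3S

Heavy atoms from the SMILES: 5 C, 1 F, 1 N, 3 O, 1 S.
Implicit hydrogens by atom environment:
  3 × C (aromatic): no H
  2 × O: no H
  1 × C: 3 H
  1 × C (aromatic): 1 H
  1 × F: no H
  1 × N (charge +1): no H
  1 × O (charge -1): no H
  1 × S (aromatic): no H
  Total hydrogens = 4.
Molecular formula: C5H4FNO3S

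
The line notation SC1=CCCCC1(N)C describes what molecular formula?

Heavy atoms from the SMILES: 7 C, 1 N, 1 S.
Implicit hydrogens by atom environment:
  3 × C: 2 H each → 6
  2 × C: no H
  1 × C: 3 H
  1 × C: 1 H
  1 × N: 2 H
  1 × S: 1 H
  Total hydrogens = 13.
Molecular formula: C7H13NS

C7H13NS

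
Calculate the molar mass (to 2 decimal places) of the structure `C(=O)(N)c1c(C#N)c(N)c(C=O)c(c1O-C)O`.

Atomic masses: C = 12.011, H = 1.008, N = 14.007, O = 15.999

235.20

Molecular formula: C10H9N3O4.
M = 10×12.011 + 9×1.008 + 3×14.007 + 4×15.999 = 235.20 g/mol.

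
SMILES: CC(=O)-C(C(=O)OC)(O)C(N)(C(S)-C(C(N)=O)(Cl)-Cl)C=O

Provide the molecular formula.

C10H14Cl2N2O6S

Heavy atoms from the SMILES: 10 C, 2 Cl, 2 N, 6 O, 1 S.
Implicit hydrogens by atom environment:
  6 × C: no H
  5 × O: no H
  2 × C: 3 H each → 6
  2 × C: 1 H each → 2
  2 × Cl: no H
  2 × N: 2 H each → 4
  1 × O: 1 H
  1 × S: 1 H
  Total hydrogens = 14.
Molecular formula: C10H14Cl2N2O6S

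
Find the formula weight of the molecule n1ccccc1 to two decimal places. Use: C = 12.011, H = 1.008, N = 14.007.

79.10

Molecular formula: C5H5N.
M = 5×12.011 + 5×1.008 + 1×14.007 = 79.10 g/mol.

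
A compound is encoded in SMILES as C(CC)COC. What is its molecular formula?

C5H12O

Heavy atoms from the SMILES: 5 C, 1 O.
Implicit hydrogens by atom environment:
  3 × C: 2 H each → 6
  2 × C: 3 H each → 6
  1 × O: no H
  Total hydrogens = 12.
Molecular formula: C5H12O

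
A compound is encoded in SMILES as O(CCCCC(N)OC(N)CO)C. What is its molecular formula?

C8H20N2O3

Heavy atoms from the SMILES: 8 C, 2 N, 3 O.
Implicit hydrogens by atom environment:
  5 × C: 2 H each → 10
  2 × C: 1 H each → 2
  2 × N: 2 H each → 4
  2 × O: no H
  1 × C: 3 H
  1 × O: 1 H
  Total hydrogens = 20.
Molecular formula: C8H20N2O3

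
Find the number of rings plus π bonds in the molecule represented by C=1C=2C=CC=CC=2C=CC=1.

Molecular formula from the SMILES: C10H8.
DoU = (2C + 2 + N − H − X)/2 = (2·10 + 2 + 0 − 8 − 0)/2 = 14/2 = 7.
(Structurally: 2 ring(s) + 5 π bond(s) = 7.)

7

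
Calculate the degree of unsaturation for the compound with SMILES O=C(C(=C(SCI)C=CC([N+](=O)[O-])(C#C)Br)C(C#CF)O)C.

8

Molecular formula from the SMILES: C13H10BrFINO4S.
DoU = (2C + 2 + N − H − X)/2 = (2·13 + 2 + 1 − 10 − 3)/2 = 16/2 = 8.
(Structurally: 0 ring(s) + 8 π bond(s) = 8.)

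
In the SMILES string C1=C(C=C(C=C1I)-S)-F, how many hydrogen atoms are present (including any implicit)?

4

Hydrogens are implicit in SMILES; fill each atom to its normal valence:
  3 × C (aromatic): 1 H each → 3
  3 × C (aromatic): no H
  1 × F: no H
  1 × I: no H
  1 × S: 1 H
  Total hydrogens = 4.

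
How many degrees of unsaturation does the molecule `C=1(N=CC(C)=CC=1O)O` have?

4

Molecular formula from the SMILES: C6H7NO2.
DoU = (2C + 2 + N − H − X)/2 = (2·6 + 2 + 1 − 7 − 0)/2 = 8/2 = 4.
(Structurally: 1 ring(s) + 3 π bond(s) = 4.)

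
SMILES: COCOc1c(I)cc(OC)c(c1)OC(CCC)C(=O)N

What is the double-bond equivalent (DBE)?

5

Molecular formula from the SMILES: C14H20INO5.
DoU = (2C + 2 + N − H − X)/2 = (2·14 + 2 + 1 − 20 − 1)/2 = 10/2 = 5.
(Structurally: 1 ring(s) + 4 π bond(s) = 5.)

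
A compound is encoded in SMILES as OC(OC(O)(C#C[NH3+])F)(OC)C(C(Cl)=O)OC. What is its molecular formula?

C8H12ClFNO6+

Heavy atoms from the SMILES: 8 C, 1 Cl, 1 F, 1 N, 6 O.
Implicit hydrogens by atom environment:
  5 × C: no H
  4 × O: no H
  2 × C: 3 H each → 6
  2 × O: 1 H each → 2
  1 × C: 1 H
  1 × Cl: no H
  1 × F: no H
  1 × N (charge +1): 3 H
  Total hydrogens = 12.
Net charge +1.
Molecular formula: C8H12ClFNO6+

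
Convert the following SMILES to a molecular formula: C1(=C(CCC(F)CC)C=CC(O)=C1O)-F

C11H14F2O2

Heavy atoms from the SMILES: 11 C, 2 F, 2 O.
Implicit hydrogens by atom environment:
  4 × C (aromatic): no H
  3 × C: 2 H each → 6
  2 × C (aromatic): 1 H each → 2
  2 × F: no H
  2 × O: 1 H each → 2
  1 × C: 3 H
  1 × C: 1 H
  Total hydrogens = 14.
Molecular formula: C11H14F2O2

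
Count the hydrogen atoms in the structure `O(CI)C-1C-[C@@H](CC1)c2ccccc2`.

Hydrogens are implicit in SMILES; fill each atom to its normal valence:
  5 × C (aromatic): 1 H each → 5
  4 × C: 2 H each → 8
  2 × C: 1 H each → 2
  1 × C (aromatic): no H
  1 × I: no H
  1 × O: no H
  Total hydrogens = 15.

15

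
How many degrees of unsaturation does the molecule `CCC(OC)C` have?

0

Molecular formula from the SMILES: C5H12O.
DoU = (2C + 2 + N − H − X)/2 = (2·5 + 2 + 0 − 12 − 0)/2 = 0/2 = 0.
(Structurally: 0 ring(s) + 0 π bond(s) = 0.)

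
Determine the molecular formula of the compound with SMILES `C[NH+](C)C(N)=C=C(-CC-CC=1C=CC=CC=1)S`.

Heavy atoms from the SMILES: 14 C, 2 N, 1 S.
Implicit hydrogens by atom environment:
  5 × C (aromatic): 1 H each → 5
  3 × C: 2 H each → 6
  3 × C: no H
  2 × C: 3 H each → 6
  1 × C (aromatic): no H
  1 × N: 2 H
  1 × N (charge +1): 1 H
  1 × S: 1 H
  Total hydrogens = 21.
Net charge +1.
Molecular formula: C14H21N2S+

C14H21N2S+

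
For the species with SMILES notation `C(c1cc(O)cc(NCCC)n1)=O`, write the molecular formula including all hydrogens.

C9H12N2O2

Heavy atoms from the SMILES: 9 C, 2 N, 2 O.
Implicit hydrogens by atom environment:
  3 × C (aromatic): no H
  2 × C: 2 H each → 4
  2 × C (aromatic): 1 H each → 2
  1 × C: 3 H
  1 × C: 1 H
  1 × N: 1 H
  1 × N (aromatic): no H
  1 × O: 1 H
  1 × O: no H
  Total hydrogens = 12.
Molecular formula: C9H12N2O2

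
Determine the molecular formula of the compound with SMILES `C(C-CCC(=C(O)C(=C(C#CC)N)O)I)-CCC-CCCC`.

C18H30INO2

Heavy atoms from the SMILES: 18 C, 1 I, 1 N, 2 O.
Implicit hydrogens by atom environment:
  10 × C: 2 H each → 20
  6 × C: no H
  2 × C: 3 H each → 6
  2 × O: 1 H each → 2
  1 × I: no H
  1 × N: 2 H
  Total hydrogens = 30.
Molecular formula: C18H30INO2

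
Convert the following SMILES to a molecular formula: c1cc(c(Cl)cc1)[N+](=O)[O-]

Heavy atoms from the SMILES: 6 C, 1 Cl, 1 N, 2 O.
Implicit hydrogens by atom environment:
  4 × C (aromatic): 1 H each → 4
  2 × C (aromatic): no H
  1 × Cl: no H
  1 × N (charge +1): no H
  1 × O: no H
  1 × O (charge -1): no H
  Total hydrogens = 4.
Molecular formula: C6H4ClNO2

C6H4ClNO2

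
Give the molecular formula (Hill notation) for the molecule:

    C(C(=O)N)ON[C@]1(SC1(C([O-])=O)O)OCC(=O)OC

C8H11N2O8S-

Heavy atoms from the SMILES: 8 C, 2 N, 8 O, 1 S.
Implicit hydrogens by atom environment:
  6 × O: no H
  5 × C: no H
  2 × C: 2 H each → 4
  1 × C: 3 H
  1 × N: 2 H
  1 × N: 1 H
  1 × O: 1 H
  1 × O (charge -1): no H
  1 × S: no H
  Total hydrogens = 11.
Net charge -1.
Molecular formula: C8H11N2O8S-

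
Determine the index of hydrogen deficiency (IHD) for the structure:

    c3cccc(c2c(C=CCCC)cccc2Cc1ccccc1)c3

Molecular formula from the SMILES: C24H24.
DoU = (2C + 2 + N − H − X)/2 = (2·24 + 2 + 0 − 24 − 0)/2 = 26/2 = 13.
(Structurally: 3 ring(s) + 10 π bond(s) = 13.)

13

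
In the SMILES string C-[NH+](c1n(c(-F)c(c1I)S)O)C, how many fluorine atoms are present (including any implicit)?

The symbol for fluorine appears 1 time in the SMILES.

1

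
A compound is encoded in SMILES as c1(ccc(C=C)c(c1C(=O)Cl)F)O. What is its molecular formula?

C9H6ClFO2

Heavy atoms from the SMILES: 9 C, 1 Cl, 1 F, 2 O.
Implicit hydrogens by atom environment:
  4 × C (aromatic): no H
  2 × C (aromatic): 1 H each → 2
  1 × C: 2 H
  1 × C: 1 H
  1 × C: no H
  1 × Cl: no H
  1 × F: no H
  1 × O: 1 H
  1 × O: no H
  Total hydrogens = 6.
Molecular formula: C9H6ClFO2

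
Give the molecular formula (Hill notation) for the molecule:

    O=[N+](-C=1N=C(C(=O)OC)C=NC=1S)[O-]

Heavy atoms from the SMILES: 6 C, 3 N, 4 O, 1 S.
Implicit hydrogens by atom environment:
  3 × C (aromatic): no H
  3 × O: no H
  2 × N (aromatic): no H
  1 × C: 3 H
  1 × C (aromatic): 1 H
  1 × C: no H
  1 × N (charge +1): no H
  1 × O (charge -1): no H
  1 × S: 1 H
  Total hydrogens = 5.
Molecular formula: C6H5N3O4S

C6H5N3O4S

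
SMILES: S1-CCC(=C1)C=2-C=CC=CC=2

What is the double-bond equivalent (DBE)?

Molecular formula from the SMILES: C10H10S.
DoU = (2C + 2 + N − H − X)/2 = (2·10 + 2 + 0 − 10 − 0)/2 = 12/2 = 6.
(Structurally: 2 ring(s) + 4 π bond(s) = 6.)

6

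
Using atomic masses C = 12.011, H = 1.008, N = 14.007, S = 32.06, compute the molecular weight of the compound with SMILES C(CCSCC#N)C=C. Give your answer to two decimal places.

141.23

Molecular formula: C7H11NS.
M = 7×12.011 + 11×1.008 + 1×14.007 + 1×32.06 = 141.23 g/mol.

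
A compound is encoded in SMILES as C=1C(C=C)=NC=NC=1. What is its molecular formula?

Heavy atoms from the SMILES: 6 C, 2 N.
Implicit hydrogens by atom environment:
  3 × C (aromatic): 1 H each → 3
  2 × N (aromatic): no H
  1 × C: 2 H
  1 × C: 1 H
  1 × C (aromatic): no H
  Total hydrogens = 6.
Molecular formula: C6H6N2

C6H6N2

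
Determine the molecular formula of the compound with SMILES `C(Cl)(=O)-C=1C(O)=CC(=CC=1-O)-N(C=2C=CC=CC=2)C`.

Heavy atoms from the SMILES: 14 C, 1 Cl, 1 N, 3 O.
Implicit hydrogens by atom environment:
  7 × C (aromatic): 1 H each → 7
  5 × C (aromatic): no H
  2 × O: 1 H each → 2
  1 × C: 3 H
  1 × C: no H
  1 × Cl: no H
  1 × N: no H
  1 × O: no H
  Total hydrogens = 12.
Molecular formula: C14H12ClNO3

C14H12ClNO3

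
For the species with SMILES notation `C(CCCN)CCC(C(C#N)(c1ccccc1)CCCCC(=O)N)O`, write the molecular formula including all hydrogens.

Heavy atoms from the SMILES: 20 C, 3 N, 2 O.
Implicit hydrogens by atom environment:
  10 × C: 2 H each → 20
  5 × C (aromatic): 1 H each → 5
  3 × C: no H
  2 × N: 2 H each → 4
  1 × C: 1 H
  1 × C (aromatic): no H
  1 × N: no H
  1 × O: 1 H
  1 × O: no H
  Total hydrogens = 31.
Molecular formula: C20H31N3O2

C20H31N3O2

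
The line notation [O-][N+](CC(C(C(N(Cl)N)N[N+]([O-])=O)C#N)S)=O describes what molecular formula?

Heavy atoms from the SMILES: 5 C, 1 Cl, 6 N, 4 O, 1 S.
Implicit hydrogens by atom environment:
  3 × C: 1 H each → 3
  2 × N (charge +1): no H
  2 × N: no H
  2 × O: no H
  2 × O (charge -1): no H
  1 × C: 2 H
  1 × C: no H
  1 × Cl: no H
  1 × N: 2 H
  1 × N: 1 H
  1 × S: 1 H
  Total hydrogens = 9.
Molecular formula: C5H9ClN6O4S

C5H9ClN6O4S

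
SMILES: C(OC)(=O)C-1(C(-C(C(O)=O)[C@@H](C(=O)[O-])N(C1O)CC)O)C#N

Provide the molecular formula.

Heavy atoms from the SMILES: 12 C, 2 N, 8 O.
Implicit hydrogens by atom environment:
  5 × C: no H
  4 × C: 1 H each → 4
  4 × O: no H
  3 × O: 1 H each → 3
  2 × C: 3 H each → 6
  2 × N: no H
  1 × C: 2 H
  1 × O (charge -1): no H
  Total hydrogens = 15.
Net charge -1.
Molecular formula: C12H15N2O8-

C12H15N2O8-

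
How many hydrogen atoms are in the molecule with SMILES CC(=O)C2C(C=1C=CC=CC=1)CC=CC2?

16

Hydrogens are implicit in SMILES; fill each atom to its normal valence:
  5 × C (aromatic): 1 H each → 5
  4 × C: 1 H each → 4
  2 × C: 2 H each → 4
  1 × C: 3 H
  1 × C (aromatic): no H
  1 × C: no H
  1 × O: no H
  Total hydrogens = 16.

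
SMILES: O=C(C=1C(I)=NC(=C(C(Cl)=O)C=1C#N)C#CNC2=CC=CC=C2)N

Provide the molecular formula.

Heavy atoms from the SMILES: 16 C, 1 Cl, 1 I, 4 N, 2 O.
Implicit hydrogens by atom environment:
  6 × C (aromatic): no H
  5 × C (aromatic): 1 H each → 5
  5 × C: no H
  2 × O: no H
  1 × Cl: no H
  1 × I: no H
  1 × N: 2 H
  1 × N: 1 H
  1 × N (aromatic): no H
  1 × N: no H
  Total hydrogens = 8.
Molecular formula: C16H8ClIN4O2

C16H8ClIN4O2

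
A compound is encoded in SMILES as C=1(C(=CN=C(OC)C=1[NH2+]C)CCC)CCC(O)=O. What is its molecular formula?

C13H21N2O3+

Heavy atoms from the SMILES: 13 C, 2 N, 3 O.
Implicit hydrogens by atom environment:
  4 × C: 2 H each → 8
  4 × C (aromatic): no H
  3 × C: 3 H each → 9
  2 × O: no H
  1 × C (aromatic): 1 H
  1 × C: no H
  1 × N (charge +1): 2 H
  1 × N (aromatic): no H
  1 × O: 1 H
  Total hydrogens = 21.
Net charge +1.
Molecular formula: C13H21N2O3+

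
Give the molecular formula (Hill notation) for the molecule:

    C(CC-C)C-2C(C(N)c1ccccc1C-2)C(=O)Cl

C15H20ClNO

Heavy atoms from the SMILES: 15 C, 1 Cl, 1 N, 1 O.
Implicit hydrogens by atom environment:
  4 × C: 2 H each → 8
  4 × C (aromatic): 1 H each → 4
  3 × C: 1 H each → 3
  2 × C (aromatic): no H
  1 × C: 3 H
  1 × C: no H
  1 × Cl: no H
  1 × N: 2 H
  1 × O: no H
  Total hydrogens = 20.
Molecular formula: C15H20ClNO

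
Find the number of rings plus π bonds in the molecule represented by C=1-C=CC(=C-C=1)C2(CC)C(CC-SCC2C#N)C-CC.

7

Molecular formula from the SMILES: C18H25NS.
DoU = (2C + 2 + N − H − X)/2 = (2·18 + 2 + 1 − 25 − 0)/2 = 14/2 = 7.
(Structurally: 2 ring(s) + 5 π bond(s) = 7.)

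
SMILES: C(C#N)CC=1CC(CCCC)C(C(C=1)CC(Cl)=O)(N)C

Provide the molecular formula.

Heavy atoms from the SMILES: 16 C, 1 Cl, 2 N, 1 O.
Implicit hydrogens by atom environment:
  7 × C: 2 H each → 14
  4 × C: no H
  3 × C: 1 H each → 3
  2 × C: 3 H each → 6
  1 × Cl: no H
  1 × N: 2 H
  1 × N: no H
  1 × O: no H
  Total hydrogens = 25.
Molecular formula: C16H25ClN2O

C16H25ClN2O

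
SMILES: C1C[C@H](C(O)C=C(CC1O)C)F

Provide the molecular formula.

Heavy atoms from the SMILES: 9 C, 1 F, 2 O.
Implicit hydrogens by atom environment:
  4 × C: 1 H each → 4
  3 × C: 2 H each → 6
  2 × O: 1 H each → 2
  1 × C: 3 H
  1 × C: no H
  1 × F: no H
  Total hydrogens = 15.
Molecular formula: C9H15FO2

C9H15FO2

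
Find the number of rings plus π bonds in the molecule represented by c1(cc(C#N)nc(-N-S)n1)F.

Molecular formula from the SMILES: C5H3FN4S.
DoU = (2C + 2 + N − H − X)/2 = (2·5 + 2 + 4 − 3 − 1)/2 = 12/2 = 6.
(Structurally: 1 ring(s) + 5 π bond(s) = 6.)

6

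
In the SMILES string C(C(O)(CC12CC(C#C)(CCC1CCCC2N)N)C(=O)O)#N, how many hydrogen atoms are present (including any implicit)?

23

Hydrogens are implicit in SMILES; fill each atom to its normal valence:
  7 × C: 2 H each → 14
  6 × C: no H
  3 × C: 1 H each → 3
  2 × N: 2 H each → 4
  2 × O: 1 H each → 2
  1 × N: no H
  1 × O: no H
  Total hydrogens = 23.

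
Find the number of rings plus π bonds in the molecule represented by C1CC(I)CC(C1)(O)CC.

Molecular formula from the SMILES: C8H15IO.
DoU = (2C + 2 + N − H − X)/2 = (2·8 + 2 + 0 − 15 − 1)/2 = 2/2 = 1.
(Structurally: 1 ring(s) + 0 π bond(s) = 1.)

1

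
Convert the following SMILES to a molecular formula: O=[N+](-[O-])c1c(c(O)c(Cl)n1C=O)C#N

Heavy atoms from the SMILES: 6 C, 1 Cl, 3 N, 4 O.
Implicit hydrogens by atom environment:
  4 × C (aromatic): no H
  2 × O: no H
  1 × C: 1 H
  1 × C: no H
  1 × Cl: no H
  1 × N (aromatic): no H
  1 × N: no H
  1 × N (charge +1): no H
  1 × O: 1 H
  1 × O (charge -1): no H
  Total hydrogens = 2.
Molecular formula: C6H2ClN3O4

C6H2ClN3O4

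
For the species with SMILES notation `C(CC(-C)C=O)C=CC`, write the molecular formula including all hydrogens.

C8H14O

Heavy atoms from the SMILES: 8 C, 1 O.
Implicit hydrogens by atom environment:
  4 × C: 1 H each → 4
  2 × C: 3 H each → 6
  2 × C: 2 H each → 4
  1 × O: no H
  Total hydrogens = 14.
Molecular formula: C8H14O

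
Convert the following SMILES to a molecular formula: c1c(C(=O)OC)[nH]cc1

C6H7NO2

Heavy atoms from the SMILES: 6 C, 1 N, 2 O.
Implicit hydrogens by atom environment:
  3 × C (aromatic): 1 H each → 3
  2 × O: no H
  1 × C: 3 H
  1 × C (aromatic): no H
  1 × C: no H
  1 × N (aromatic): 1 H
  Total hydrogens = 7.
Molecular formula: C6H7NO2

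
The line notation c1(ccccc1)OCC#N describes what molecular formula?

Heavy atoms from the SMILES: 8 C, 1 N, 1 O.
Implicit hydrogens by atom environment:
  5 × C (aromatic): 1 H each → 5
  1 × C: 2 H
  1 × C (aromatic): no H
  1 × C: no H
  1 × N: no H
  1 × O: no H
  Total hydrogens = 7.
Molecular formula: C8H7NO

C8H7NO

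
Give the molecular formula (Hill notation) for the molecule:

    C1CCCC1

C5H10

Heavy atoms from the SMILES: 5 C.
Implicit hydrogens by atom environment:
  5 × C: 2 H each → 10
  Total hydrogens = 10.
Molecular formula: C5H10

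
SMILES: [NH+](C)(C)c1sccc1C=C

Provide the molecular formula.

C8H12NS+

Heavy atoms from the SMILES: 8 C, 1 N, 1 S.
Implicit hydrogens by atom environment:
  2 × C: 3 H each → 6
  2 × C (aromatic): 1 H each → 2
  2 × C (aromatic): no H
  1 × C: 2 H
  1 × C: 1 H
  1 × N (charge +1): 1 H
  1 × S (aromatic): no H
  Total hydrogens = 12.
Net charge +1.
Molecular formula: C8H12NS+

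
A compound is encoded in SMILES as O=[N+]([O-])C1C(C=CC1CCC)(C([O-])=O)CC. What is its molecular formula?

C11H16NO4-

Heavy atoms from the SMILES: 11 C, 1 N, 4 O.
Implicit hydrogens by atom environment:
  4 × C: 1 H each → 4
  3 × C: 2 H each → 6
  2 × C: 3 H each → 6
  2 × C: no H
  2 × O: no H
  2 × O (charge -1): no H
  1 × N (charge +1): no H
  Total hydrogens = 16.
Net charge -1.
Molecular formula: C11H16NO4-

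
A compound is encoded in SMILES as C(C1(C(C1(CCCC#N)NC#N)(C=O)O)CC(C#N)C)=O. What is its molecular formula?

Heavy atoms from the SMILES: 14 C, 4 N, 3 O.
Implicit hydrogens by atom environment:
  6 × C: no H
  4 × C: 2 H each → 8
  3 × C: 1 H each → 3
  3 × N: no H
  2 × O: no H
  1 × C: 3 H
  1 × N: 1 H
  1 × O: 1 H
  Total hydrogens = 16.
Molecular formula: C14H16N4O3

C14H16N4O3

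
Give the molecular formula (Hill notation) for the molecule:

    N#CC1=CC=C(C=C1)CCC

C10H11N

Heavy atoms from the SMILES: 10 C, 1 N.
Implicit hydrogens by atom environment:
  4 × C (aromatic): 1 H each → 4
  2 × C: 2 H each → 4
  2 × C (aromatic): no H
  1 × C: 3 H
  1 × C: no H
  1 × N: no H
  Total hydrogens = 11.
Molecular formula: C10H11N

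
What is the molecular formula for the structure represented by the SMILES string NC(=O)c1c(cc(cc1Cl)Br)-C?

Heavy atoms from the SMILES: 1 Br, 8 C, 1 Cl, 1 N, 1 O.
Implicit hydrogens by atom environment:
  4 × C (aromatic): no H
  2 × C (aromatic): 1 H each → 2
  1 × Br: no H
  1 × C: 3 H
  1 × C: no H
  1 × Cl: no H
  1 × N: 2 H
  1 × O: no H
  Total hydrogens = 7.
Molecular formula: C8H7BrClNO

C8H7BrClNO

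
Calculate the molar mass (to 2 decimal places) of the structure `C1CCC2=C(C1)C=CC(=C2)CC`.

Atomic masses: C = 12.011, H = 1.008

160.26

Molecular formula: C12H16.
M = 12×12.011 + 16×1.008 = 160.26 g/mol.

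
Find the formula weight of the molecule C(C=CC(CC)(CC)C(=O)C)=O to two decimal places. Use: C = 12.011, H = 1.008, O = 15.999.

168.24

Molecular formula: C10H16O2.
M = 10×12.011 + 16×1.008 + 2×15.999 = 168.24 g/mol.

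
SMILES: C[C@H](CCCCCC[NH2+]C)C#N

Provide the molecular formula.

Heavy atoms from the SMILES: 10 C, 2 N.
Implicit hydrogens by atom environment:
  6 × C: 2 H each → 12
  2 × C: 3 H each → 6
  1 × C: 1 H
  1 × C: no H
  1 × N (charge +1): 2 H
  1 × N: no H
  Total hydrogens = 21.
Net charge +1.
Molecular formula: C10H21N2+

C10H21N2+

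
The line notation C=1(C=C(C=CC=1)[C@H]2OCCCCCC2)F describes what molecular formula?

Heavy atoms from the SMILES: 13 C, 1 F, 1 O.
Implicit hydrogens by atom environment:
  6 × C: 2 H each → 12
  4 × C (aromatic): 1 H each → 4
  2 × C (aromatic): no H
  1 × C: 1 H
  1 × F: no H
  1 × O: no H
  Total hydrogens = 17.
Molecular formula: C13H17FO

C13H17FO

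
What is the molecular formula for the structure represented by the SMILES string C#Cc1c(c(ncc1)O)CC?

Heavy atoms from the SMILES: 9 C, 1 N, 1 O.
Implicit hydrogens by atom environment:
  3 × C (aromatic): no H
  2 × C (aromatic): 1 H each → 2
  1 × C: 3 H
  1 × C: 2 H
  1 × C: 1 H
  1 × C: no H
  1 × N (aromatic): no H
  1 × O: 1 H
  Total hydrogens = 9.
Molecular formula: C9H9NO

C9H9NO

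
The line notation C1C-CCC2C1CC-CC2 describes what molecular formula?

Heavy atoms from the SMILES: 10 C.
Implicit hydrogens by atom environment:
  8 × C: 2 H each → 16
  2 × C: 1 H each → 2
  Total hydrogens = 18.
Molecular formula: C10H18

C10H18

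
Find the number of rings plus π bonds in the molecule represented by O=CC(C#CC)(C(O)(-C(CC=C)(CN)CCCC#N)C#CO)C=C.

Molecular formula from the SMILES: C19H24N2O3.
DoU = (2C + 2 + N − H − X)/2 = (2·19 + 2 + 2 − 24 − 0)/2 = 18/2 = 9.
(Structurally: 0 ring(s) + 9 π bond(s) = 9.)

9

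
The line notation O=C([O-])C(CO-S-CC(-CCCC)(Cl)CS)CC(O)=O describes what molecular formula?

C12H20ClO5S2-

Heavy atoms from the SMILES: 12 C, 1 Cl, 5 O, 2 S.
Implicit hydrogens by atom environment:
  7 × C: 2 H each → 14
  3 × C: no H
  3 × O: no H
  1 × C: 3 H
  1 × C: 1 H
  1 × Cl: no H
  1 × O: 1 H
  1 × O (charge -1): no H
  1 × S: 1 H
  1 × S: no H
  Total hydrogens = 20.
Net charge -1.
Molecular formula: C12H20ClO5S2-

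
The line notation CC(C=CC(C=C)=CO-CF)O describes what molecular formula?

C9H13FO2

Heavy atoms from the SMILES: 9 C, 1 F, 2 O.
Implicit hydrogens by atom environment:
  5 × C: 1 H each → 5
  2 × C: 2 H each → 4
  1 × C: 3 H
  1 × C: no H
  1 × F: no H
  1 × O: 1 H
  1 × O: no H
  Total hydrogens = 13.
Molecular formula: C9H13FO2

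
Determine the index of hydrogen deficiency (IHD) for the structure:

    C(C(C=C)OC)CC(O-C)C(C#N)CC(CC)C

3

Molecular formula from the SMILES: C15H27NO2.
DoU = (2C + 2 + N − H − X)/2 = (2·15 + 2 + 1 − 27 − 0)/2 = 6/2 = 3.
(Structurally: 0 ring(s) + 3 π bond(s) = 3.)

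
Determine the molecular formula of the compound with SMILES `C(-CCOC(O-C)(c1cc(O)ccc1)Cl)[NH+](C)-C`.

C13H21ClNO3+

Heavy atoms from the SMILES: 13 C, 1 Cl, 1 N, 3 O.
Implicit hydrogens by atom environment:
  4 × C (aromatic): 1 H each → 4
  3 × C: 3 H each → 9
  3 × C: 2 H each → 6
  2 × C (aromatic): no H
  2 × O: no H
  1 × C: no H
  1 × Cl: no H
  1 × N (charge +1): 1 H
  1 × O: 1 H
  Total hydrogens = 21.
Net charge +1.
Molecular formula: C13H21ClNO3+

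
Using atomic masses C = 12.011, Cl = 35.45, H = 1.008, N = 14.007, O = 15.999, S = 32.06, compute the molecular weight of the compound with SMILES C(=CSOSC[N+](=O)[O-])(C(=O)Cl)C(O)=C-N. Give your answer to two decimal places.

Molecular formula: C6H7ClN2O5S2.
M = 6×12.011 + 1×35.45 + 7×1.008 + 2×14.007 + 5×15.999 + 2×32.06 = 286.70 g/mol.

286.70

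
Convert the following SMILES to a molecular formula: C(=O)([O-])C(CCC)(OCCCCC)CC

Heavy atoms from the SMILES: 12 C, 3 O.
Implicit hydrogens by atom environment:
  7 × C: 2 H each → 14
  3 × C: 3 H each → 9
  2 × C: no H
  2 × O: no H
  1 × O (charge -1): no H
  Total hydrogens = 23.
Net charge -1.
Molecular formula: C12H23O3-

C12H23O3-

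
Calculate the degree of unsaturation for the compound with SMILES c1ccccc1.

Molecular formula from the SMILES: C6H6.
DoU = (2C + 2 + N − H − X)/2 = (2·6 + 2 + 0 − 6 − 0)/2 = 8/2 = 4.
(Structurally: 1 ring(s) + 3 π bond(s) = 4.)

4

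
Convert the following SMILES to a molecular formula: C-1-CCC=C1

Heavy atoms from the SMILES: 5 C.
Implicit hydrogens by atom environment:
  3 × C: 2 H each → 6
  2 × C: 1 H each → 2
  Total hydrogens = 8.
Molecular formula: C5H8

C5H8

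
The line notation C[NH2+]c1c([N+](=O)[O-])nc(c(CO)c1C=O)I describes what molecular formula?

Heavy atoms from the SMILES: 8 C, 1 I, 3 N, 4 O.
Implicit hydrogens by atom environment:
  5 × C (aromatic): no H
  2 × O: no H
  1 × C: 3 H
  1 × C: 2 H
  1 × C: 1 H
  1 × I: no H
  1 × N (charge +1): 2 H
  1 × N (aromatic): no H
  1 × N (charge +1): no H
  1 × O: 1 H
  1 × O (charge -1): no H
  Total hydrogens = 9.
Net charge +1.
Molecular formula: C8H9IN3O4+

C8H9IN3O4+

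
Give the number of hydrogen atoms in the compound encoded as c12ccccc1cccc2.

8

Hydrogens are implicit in SMILES; fill each atom to its normal valence:
  8 × C (aromatic): 1 H each → 8
  2 × C (aromatic): no H
  Total hydrogens = 8.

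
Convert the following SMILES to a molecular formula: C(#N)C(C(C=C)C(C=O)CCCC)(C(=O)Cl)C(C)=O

C14H18ClNO3

Heavy atoms from the SMILES: 14 C, 1 Cl, 1 N, 3 O.
Implicit hydrogens by atom environment:
  4 × C: 2 H each → 8
  4 × C: 1 H each → 4
  4 × C: no H
  3 × O: no H
  2 × C: 3 H each → 6
  1 × Cl: no H
  1 × N: no H
  Total hydrogens = 18.
Molecular formula: C14H18ClNO3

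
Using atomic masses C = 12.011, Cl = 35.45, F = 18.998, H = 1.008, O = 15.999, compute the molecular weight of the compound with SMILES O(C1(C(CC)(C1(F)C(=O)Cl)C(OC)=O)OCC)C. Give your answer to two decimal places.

Molecular formula: C11H16ClFO5.
M = 11×12.011 + 1×35.45 + 1×18.998 + 16×1.008 + 5×15.999 = 282.69 g/mol.

282.69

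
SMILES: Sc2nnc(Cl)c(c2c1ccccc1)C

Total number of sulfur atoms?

1

The symbol for sulfur appears 1 time in the SMILES.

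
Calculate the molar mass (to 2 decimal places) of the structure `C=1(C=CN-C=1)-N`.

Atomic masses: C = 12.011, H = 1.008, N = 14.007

Molecular formula: C4H6N2.
M = 4×12.011 + 6×1.008 + 2×14.007 = 82.11 g/mol.

82.11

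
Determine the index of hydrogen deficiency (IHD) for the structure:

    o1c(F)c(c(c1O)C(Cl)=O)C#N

Molecular formula from the SMILES: C6HClFNO3.
DoU = (2C + 2 + N − H − X)/2 = (2·6 + 2 + 1 − 1 − 2)/2 = 12/2 = 6.
(Structurally: 1 ring(s) + 5 π bond(s) = 6.)

6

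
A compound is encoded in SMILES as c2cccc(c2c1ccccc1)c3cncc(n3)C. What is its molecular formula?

C17H14N2

Heavy atoms from the SMILES: 17 C, 2 N.
Implicit hydrogens by atom environment:
  11 × C (aromatic): 1 H each → 11
  5 × C (aromatic): no H
  2 × N (aromatic): no H
  1 × C: 3 H
  Total hydrogens = 14.
Molecular formula: C17H14N2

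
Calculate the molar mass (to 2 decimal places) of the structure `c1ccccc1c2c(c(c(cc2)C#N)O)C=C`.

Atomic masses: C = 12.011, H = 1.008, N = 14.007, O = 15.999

Molecular formula: C15H11NO.
M = 15×12.011 + 11×1.008 + 1×14.007 + 1×15.999 = 221.26 g/mol.

221.26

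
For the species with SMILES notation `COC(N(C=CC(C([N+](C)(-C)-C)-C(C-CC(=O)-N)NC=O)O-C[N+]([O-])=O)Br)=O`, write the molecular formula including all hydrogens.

C15H27BrN5O7+

Heavy atoms from the SMILES: 1 Br, 15 C, 5 N, 7 O.
Implicit hydrogens by atom environment:
  6 × C: 1 H each → 6
  6 × O: no H
  4 × C: 3 H each → 12
  3 × C: 2 H each → 6
  2 × C: no H
  2 × N (charge +1): no H
  1 × Br: no H
  1 × N: 2 H
  1 × N: 1 H
  1 × N: no H
  1 × O (charge -1): no H
  Total hydrogens = 27.
Net charge +1.
Molecular formula: C15H27BrN5O7+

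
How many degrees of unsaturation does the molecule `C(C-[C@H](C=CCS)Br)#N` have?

Molecular formula from the SMILES: C6H8BrNS.
DoU = (2C + 2 + N − H − X)/2 = (2·6 + 2 + 1 − 8 − 1)/2 = 6/2 = 3.
(Structurally: 0 ring(s) + 3 π bond(s) = 3.)

3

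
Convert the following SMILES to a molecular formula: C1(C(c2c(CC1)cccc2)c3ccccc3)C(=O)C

C18H18O

Heavy atoms from the SMILES: 18 C, 1 O.
Implicit hydrogens by atom environment:
  9 × C (aromatic): 1 H each → 9
  3 × C (aromatic): no H
  2 × C: 2 H each → 4
  2 × C: 1 H each → 2
  1 × C: 3 H
  1 × C: no H
  1 × O: no H
  Total hydrogens = 18.
Molecular formula: C18H18O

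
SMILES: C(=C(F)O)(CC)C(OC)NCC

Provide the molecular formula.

Heavy atoms from the SMILES: 8 C, 1 F, 1 N, 2 O.
Implicit hydrogens by atom environment:
  3 × C: 3 H each → 9
  2 × C: 2 H each → 4
  2 × C: no H
  1 × C: 1 H
  1 × F: no H
  1 × N: 1 H
  1 × O: 1 H
  1 × O: no H
  Total hydrogens = 16.
Molecular formula: C8H16FNO2

C8H16FNO2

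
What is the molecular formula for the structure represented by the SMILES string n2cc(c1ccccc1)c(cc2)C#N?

C12H8N2

Heavy atoms from the SMILES: 12 C, 2 N.
Implicit hydrogens by atom environment:
  8 × C (aromatic): 1 H each → 8
  3 × C (aromatic): no H
  1 × C: no H
  1 × N (aromatic): no H
  1 × N: no H
  Total hydrogens = 8.
Molecular formula: C12H8N2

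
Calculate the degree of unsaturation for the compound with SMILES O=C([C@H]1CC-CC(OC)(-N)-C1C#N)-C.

4

Molecular formula from the SMILES: C10H16N2O2.
DoU = (2C + 2 + N − H − X)/2 = (2·10 + 2 + 2 − 16 − 0)/2 = 8/2 = 4.
(Structurally: 1 ring(s) + 3 π bond(s) = 4.)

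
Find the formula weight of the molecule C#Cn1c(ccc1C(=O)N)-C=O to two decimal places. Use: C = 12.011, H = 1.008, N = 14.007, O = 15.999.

Molecular formula: C8H6N2O2.
M = 8×12.011 + 6×1.008 + 2×14.007 + 2×15.999 = 162.15 g/mol.

162.15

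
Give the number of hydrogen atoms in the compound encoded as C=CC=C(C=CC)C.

Hydrogens are implicit in SMILES; fill each atom to its normal valence:
  4 × C: 1 H each → 4
  2 × C: 3 H each → 6
  1 × C: 2 H
  1 × C: no H
  Total hydrogens = 12.

12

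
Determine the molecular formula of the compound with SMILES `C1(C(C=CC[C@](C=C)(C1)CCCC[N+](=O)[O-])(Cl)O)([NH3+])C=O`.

Heavy atoms from the SMILES: 14 C, 1 Cl, 2 N, 4 O.
Implicit hydrogens by atom environment:
  7 × C: 2 H each → 14
  4 × C: 1 H each → 4
  3 × C: no H
  2 × O: no H
  1 × Cl: no H
  1 × N (charge +1): 3 H
  1 × N (charge +1): no H
  1 × O: 1 H
  1 × O (charge -1): no H
  Total hydrogens = 22.
Net charge +1.
Molecular formula: C14H22ClN2O4+

C14H22ClN2O4+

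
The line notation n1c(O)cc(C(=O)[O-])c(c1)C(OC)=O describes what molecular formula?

C8H6NO5-

Heavy atoms from the SMILES: 8 C, 1 N, 5 O.
Implicit hydrogens by atom environment:
  3 × C (aromatic): no H
  3 × O: no H
  2 × C (aromatic): 1 H each → 2
  2 × C: no H
  1 × C: 3 H
  1 × N (aromatic): no H
  1 × O: 1 H
  1 × O (charge -1): no H
  Total hydrogens = 6.
Net charge -1.
Molecular formula: C8H6NO5-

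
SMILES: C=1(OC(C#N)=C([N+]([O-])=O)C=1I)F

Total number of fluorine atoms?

The symbol for fluorine appears 1 time in the SMILES.

1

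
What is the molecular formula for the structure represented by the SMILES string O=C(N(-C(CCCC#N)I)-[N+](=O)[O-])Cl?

C6H7ClIN3O3

Heavy atoms from the SMILES: 6 C, 1 Cl, 1 I, 3 N, 3 O.
Implicit hydrogens by atom environment:
  3 × C: 2 H each → 6
  2 × C: no H
  2 × N: no H
  2 × O: no H
  1 × C: 1 H
  1 × Cl: no H
  1 × I: no H
  1 × N (charge +1): no H
  1 × O (charge -1): no H
  Total hydrogens = 7.
Molecular formula: C6H7ClIN3O3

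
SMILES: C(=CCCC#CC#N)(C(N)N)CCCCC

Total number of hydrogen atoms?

Hydrogens are implicit in SMILES; fill each atom to its normal valence:
  6 × C: 2 H each → 12
  4 × C: no H
  2 × C: 1 H each → 2
  2 × N: 2 H each → 4
  1 × C: 3 H
  1 × N: no H
  Total hydrogens = 21.

21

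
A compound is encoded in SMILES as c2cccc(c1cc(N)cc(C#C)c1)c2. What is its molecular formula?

C14H11N

Heavy atoms from the SMILES: 14 C, 1 N.
Implicit hydrogens by atom environment:
  8 × C (aromatic): 1 H each → 8
  4 × C (aromatic): no H
  1 × C: 1 H
  1 × C: no H
  1 × N: 2 H
  Total hydrogens = 11.
Molecular formula: C14H11N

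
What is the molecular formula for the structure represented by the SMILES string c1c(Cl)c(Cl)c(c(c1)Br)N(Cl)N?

C6H4BrCl3N2

Heavy atoms from the SMILES: 1 Br, 6 C, 3 Cl, 2 N.
Implicit hydrogens by atom environment:
  4 × C (aromatic): no H
  3 × Cl: no H
  2 × C (aromatic): 1 H each → 2
  1 × Br: no H
  1 × N: 2 H
  1 × N: no H
  Total hydrogens = 4.
Molecular formula: C6H4BrCl3N2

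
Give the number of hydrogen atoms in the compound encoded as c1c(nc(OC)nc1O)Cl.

5

Hydrogens are implicit in SMILES; fill each atom to its normal valence:
  3 × C (aromatic): no H
  2 × N (aromatic): no H
  1 × C: 3 H
  1 × C (aromatic): 1 H
  1 × Cl: no H
  1 × O: 1 H
  1 × O: no H
  Total hydrogens = 5.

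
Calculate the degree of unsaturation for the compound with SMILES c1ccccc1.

4

Molecular formula from the SMILES: C6H6.
DoU = (2C + 2 + N − H − X)/2 = (2·6 + 2 + 0 − 6 − 0)/2 = 8/2 = 4.
(Structurally: 1 ring(s) + 3 π bond(s) = 4.)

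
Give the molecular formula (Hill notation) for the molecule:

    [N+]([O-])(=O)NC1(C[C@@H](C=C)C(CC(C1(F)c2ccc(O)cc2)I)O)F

C15H17F2IN2O4

Heavy atoms from the SMILES: 15 C, 2 F, 1 I, 2 N, 4 O.
Implicit hydrogens by atom environment:
  4 × C: 1 H each → 4
  4 × C (aromatic): 1 H each → 4
  3 × C: 2 H each → 6
  2 × C: no H
  2 × C (aromatic): no H
  2 × F: no H
  2 × O: 1 H each → 2
  1 × I: no H
  1 × N: 1 H
  1 × N (charge +1): no H
  1 × O: no H
  1 × O (charge -1): no H
  Total hydrogens = 17.
Molecular formula: C15H17F2IN2O4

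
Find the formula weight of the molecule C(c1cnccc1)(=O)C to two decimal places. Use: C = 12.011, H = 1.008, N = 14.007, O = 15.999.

Molecular formula: C7H7NO.
M = 7×12.011 + 7×1.008 + 1×14.007 + 1×15.999 = 121.14 g/mol.

121.14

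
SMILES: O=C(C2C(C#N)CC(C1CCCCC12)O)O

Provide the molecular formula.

C12H17NO3

Heavy atoms from the SMILES: 12 C, 1 N, 3 O.
Implicit hydrogens by atom environment:
  5 × C: 2 H each → 10
  5 × C: 1 H each → 5
  2 × C: no H
  2 × O: 1 H each → 2
  1 × N: no H
  1 × O: no H
  Total hydrogens = 17.
Molecular formula: C12H17NO3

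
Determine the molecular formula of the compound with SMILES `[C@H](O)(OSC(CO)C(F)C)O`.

Heavy atoms from the SMILES: 5 C, 1 F, 4 O, 1 S.
Implicit hydrogens by atom environment:
  3 × C: 1 H each → 3
  3 × O: 1 H each → 3
  1 × C: 3 H
  1 × C: 2 H
  1 × F: no H
  1 × O: no H
  1 × S: no H
  Total hydrogens = 11.
Molecular formula: C5H11FO4S

C5H11FO4S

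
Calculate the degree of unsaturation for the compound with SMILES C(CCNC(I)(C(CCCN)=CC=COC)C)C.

2

Molecular formula from the SMILES: C14H27IN2O.
DoU = (2C + 2 + N − H − X)/2 = (2·14 + 2 + 2 − 27 − 1)/2 = 4/2 = 2.
(Structurally: 0 ring(s) + 2 π bond(s) = 2.)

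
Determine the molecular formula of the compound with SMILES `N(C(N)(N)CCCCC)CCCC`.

Heavy atoms from the SMILES: 10 C, 3 N.
Implicit hydrogens by atom environment:
  7 × C: 2 H each → 14
  2 × C: 3 H each → 6
  2 × N: 2 H each → 4
  1 × C: no H
  1 × N: 1 H
  Total hydrogens = 25.
Molecular formula: C10H25N3

C10H25N3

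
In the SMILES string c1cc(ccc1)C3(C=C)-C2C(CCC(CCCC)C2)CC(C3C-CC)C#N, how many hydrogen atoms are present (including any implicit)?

Hydrogens are implicit in SMILES; fill each atom to its normal valence:
  10 × C: 2 H each → 20
  6 × C: 1 H each → 6
  5 × C (aromatic): 1 H each → 5
  2 × C: 3 H each → 6
  2 × C: no H
  1 × C (aromatic): no H
  1 × N: no H
  Total hydrogens = 37.

37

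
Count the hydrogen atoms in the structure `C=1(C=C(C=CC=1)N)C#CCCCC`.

Hydrogens are implicit in SMILES; fill each atom to its normal valence:
  4 × C (aromatic): 1 H each → 4
  3 × C: 2 H each → 6
  2 × C (aromatic): no H
  2 × C: no H
  1 × C: 3 H
  1 × N: 2 H
  Total hydrogens = 15.

15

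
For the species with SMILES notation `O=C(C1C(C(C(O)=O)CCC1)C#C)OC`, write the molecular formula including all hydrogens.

C11H14O4

Heavy atoms from the SMILES: 11 C, 4 O.
Implicit hydrogens by atom environment:
  4 × C: 1 H each → 4
  3 × C: 2 H each → 6
  3 × C: no H
  3 × O: no H
  1 × C: 3 H
  1 × O: 1 H
  Total hydrogens = 14.
Molecular formula: C11H14O4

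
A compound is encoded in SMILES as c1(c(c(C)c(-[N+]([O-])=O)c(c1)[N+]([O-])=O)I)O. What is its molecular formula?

C7H5IN2O5

Heavy atoms from the SMILES: 7 C, 1 I, 2 N, 5 O.
Implicit hydrogens by atom environment:
  5 × C (aromatic): no H
  2 × N (charge +1): no H
  2 × O: no H
  2 × O (charge -1): no H
  1 × C: 3 H
  1 × C (aromatic): 1 H
  1 × I: no H
  1 × O: 1 H
  Total hydrogens = 5.
Molecular formula: C7H5IN2O5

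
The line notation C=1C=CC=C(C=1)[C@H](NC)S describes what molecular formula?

Heavy atoms from the SMILES: 8 C, 1 N, 1 S.
Implicit hydrogens by atom environment:
  5 × C (aromatic): 1 H each → 5
  1 × C: 3 H
  1 × C: 1 H
  1 × C (aromatic): no H
  1 × N: 1 H
  1 × S: 1 H
  Total hydrogens = 11.
Molecular formula: C8H11NS

C8H11NS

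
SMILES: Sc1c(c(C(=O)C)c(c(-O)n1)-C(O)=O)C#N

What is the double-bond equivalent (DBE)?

8

Molecular formula from the SMILES: C9H6N2O4S.
DoU = (2C + 2 + N − H − X)/2 = (2·9 + 2 + 2 − 6 − 0)/2 = 16/2 = 8.
(Structurally: 1 ring(s) + 7 π bond(s) = 8.)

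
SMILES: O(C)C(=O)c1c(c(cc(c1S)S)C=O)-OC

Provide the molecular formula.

C10H10O4S2

Heavy atoms from the SMILES: 10 C, 4 O, 2 S.
Implicit hydrogens by atom environment:
  5 × C (aromatic): no H
  4 × O: no H
  2 × C: 3 H each → 6
  2 × S: 1 H each → 2
  1 × C (aromatic): 1 H
  1 × C: 1 H
  1 × C: no H
  Total hydrogens = 10.
Molecular formula: C10H10O4S2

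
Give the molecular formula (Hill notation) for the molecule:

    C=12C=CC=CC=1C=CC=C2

Heavy atoms from the SMILES: 10 C.
Implicit hydrogens by atom environment:
  8 × C (aromatic): 1 H each → 8
  2 × C (aromatic): no H
  Total hydrogens = 8.
Molecular formula: C10H8

C10H8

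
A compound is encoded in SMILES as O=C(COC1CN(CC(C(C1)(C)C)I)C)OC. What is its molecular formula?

C12H22INO3

Heavy atoms from the SMILES: 12 C, 1 I, 1 N, 3 O.
Implicit hydrogens by atom environment:
  4 × C: 3 H each → 12
  4 × C: 2 H each → 8
  3 × O: no H
  2 × C: 1 H each → 2
  2 × C: no H
  1 × I: no H
  1 × N: no H
  Total hydrogens = 22.
Molecular formula: C12H22INO3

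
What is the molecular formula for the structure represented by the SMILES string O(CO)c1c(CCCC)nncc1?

Heavy atoms from the SMILES: 9 C, 2 N, 2 O.
Implicit hydrogens by atom environment:
  4 × C: 2 H each → 8
  2 × C (aromatic): 1 H each → 2
  2 × C (aromatic): no H
  2 × N (aromatic): no H
  1 × C: 3 H
  1 × O: 1 H
  1 × O: no H
  Total hydrogens = 14.
Molecular formula: C9H14N2O2

C9H14N2O2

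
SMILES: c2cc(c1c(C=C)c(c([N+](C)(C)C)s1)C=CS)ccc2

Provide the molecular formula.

C17H20NS2+

Heavy atoms from the SMILES: 17 C, 1 N, 2 S.
Implicit hydrogens by atom environment:
  5 × C (aromatic): 1 H each → 5
  5 × C (aromatic): no H
  3 × C: 3 H each → 9
  3 × C: 1 H each → 3
  1 × C: 2 H
  1 × N (charge +1): no H
  1 × S: 1 H
  1 × S (aromatic): no H
  Total hydrogens = 20.
Net charge +1.
Molecular formula: C17H20NS2+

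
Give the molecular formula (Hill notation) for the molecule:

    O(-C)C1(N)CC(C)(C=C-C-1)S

Heavy atoms from the SMILES: 8 C, 1 N, 1 O, 1 S.
Implicit hydrogens by atom environment:
  2 × C: 3 H each → 6
  2 × C: 2 H each → 4
  2 × C: 1 H each → 2
  2 × C: no H
  1 × N: 2 H
  1 × O: no H
  1 × S: 1 H
  Total hydrogens = 15.
Molecular formula: C8H15NOS

C8H15NOS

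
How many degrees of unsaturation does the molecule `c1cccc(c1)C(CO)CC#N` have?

Molecular formula from the SMILES: C10H11NO.
DoU = (2C + 2 + N − H − X)/2 = (2·10 + 2 + 1 − 11 − 0)/2 = 12/2 = 6.
(Structurally: 1 ring(s) + 5 π bond(s) = 6.)

6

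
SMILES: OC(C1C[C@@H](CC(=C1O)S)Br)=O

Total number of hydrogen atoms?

Hydrogens are implicit in SMILES; fill each atom to its normal valence:
  3 × C: no H
  2 × C: 2 H each → 4
  2 × C: 1 H each → 2
  2 × O: 1 H each → 2
  1 × Br: no H
  1 × O: no H
  1 × S: 1 H
  Total hydrogens = 9.

9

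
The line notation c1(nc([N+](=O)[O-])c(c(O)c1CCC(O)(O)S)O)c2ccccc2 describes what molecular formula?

Heavy atoms from the SMILES: 14 C, 2 N, 6 O, 1 S.
Implicit hydrogens by atom environment:
  6 × C (aromatic): no H
  5 × C (aromatic): 1 H each → 5
  4 × O: 1 H each → 4
  2 × C: 2 H each → 4
  1 × C: no H
  1 × N (aromatic): no H
  1 × N (charge +1): no H
  1 × O: no H
  1 × O (charge -1): no H
  1 × S: 1 H
  Total hydrogens = 14.
Molecular formula: C14H14N2O6S

C14H14N2O6S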